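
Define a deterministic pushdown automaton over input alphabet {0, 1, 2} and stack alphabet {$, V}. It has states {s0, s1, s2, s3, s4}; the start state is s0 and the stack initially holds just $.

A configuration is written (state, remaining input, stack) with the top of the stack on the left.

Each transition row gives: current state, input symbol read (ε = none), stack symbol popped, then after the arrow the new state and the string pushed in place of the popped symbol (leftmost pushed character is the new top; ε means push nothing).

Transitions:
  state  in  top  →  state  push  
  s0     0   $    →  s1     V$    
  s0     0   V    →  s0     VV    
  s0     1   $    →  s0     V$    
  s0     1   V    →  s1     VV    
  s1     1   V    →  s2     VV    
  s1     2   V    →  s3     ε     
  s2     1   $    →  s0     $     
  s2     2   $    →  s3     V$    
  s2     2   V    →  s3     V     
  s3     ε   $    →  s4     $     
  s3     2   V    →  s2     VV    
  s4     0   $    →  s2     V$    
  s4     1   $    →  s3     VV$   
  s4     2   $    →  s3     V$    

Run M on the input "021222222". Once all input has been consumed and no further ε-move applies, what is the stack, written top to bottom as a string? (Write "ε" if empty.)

(s0, 021222222, $)
  read 0, top $: go to s1, push V$ → (s1, 21222222, V$)
  read 2, top V: go to s3, push ε → (s3, 1222222, $)
  ε-move, top $: go to s4, push $ → (s4, 1222222, $)
  read 1, top $: go to s3, push VV$ → (s3, 222222, VV$)
  read 2, top V: go to s2, push VV → (s2, 22222, VVV$)
  read 2, top V: go to s3, push V → (s3, 2222, VVV$)
  read 2, top V: go to s2, push VV → (s2, 222, VVVV$)
  read 2, top V: go to s3, push V → (s3, 22, VVVV$)
  read 2, top V: go to s2, push VV → (s2, 2, VVVVV$)
  read 2, top V: go to s3, push V → (s3, ε, VVVVV$)
All input consumed in state s3 with stack VVVVV$.

VVVVV$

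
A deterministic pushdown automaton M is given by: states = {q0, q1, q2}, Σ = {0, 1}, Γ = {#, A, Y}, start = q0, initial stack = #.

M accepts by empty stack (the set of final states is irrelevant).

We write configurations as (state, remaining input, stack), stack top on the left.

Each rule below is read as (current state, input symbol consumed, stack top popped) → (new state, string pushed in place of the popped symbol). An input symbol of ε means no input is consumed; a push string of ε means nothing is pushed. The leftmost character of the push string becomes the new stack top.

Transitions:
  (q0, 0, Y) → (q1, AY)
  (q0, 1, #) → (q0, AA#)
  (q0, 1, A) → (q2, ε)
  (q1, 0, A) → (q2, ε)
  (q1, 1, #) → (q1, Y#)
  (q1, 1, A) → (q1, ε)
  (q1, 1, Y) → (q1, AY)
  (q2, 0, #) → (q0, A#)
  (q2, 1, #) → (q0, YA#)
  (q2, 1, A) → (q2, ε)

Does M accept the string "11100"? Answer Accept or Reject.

(q0, 11100, #)
  read 1, top #: go to q0, push AA# → (q0, 1100, AA#)
  read 1, top A: go to q2, push ε → (q2, 100, A#)
  read 1, top A: go to q2, push ε → (q2, 00, #)
  read 0, top #: go to q0, push A# → (q0, 0, A#)
No transition applies at (q0, 0, A#); input not fully consumed.

Reject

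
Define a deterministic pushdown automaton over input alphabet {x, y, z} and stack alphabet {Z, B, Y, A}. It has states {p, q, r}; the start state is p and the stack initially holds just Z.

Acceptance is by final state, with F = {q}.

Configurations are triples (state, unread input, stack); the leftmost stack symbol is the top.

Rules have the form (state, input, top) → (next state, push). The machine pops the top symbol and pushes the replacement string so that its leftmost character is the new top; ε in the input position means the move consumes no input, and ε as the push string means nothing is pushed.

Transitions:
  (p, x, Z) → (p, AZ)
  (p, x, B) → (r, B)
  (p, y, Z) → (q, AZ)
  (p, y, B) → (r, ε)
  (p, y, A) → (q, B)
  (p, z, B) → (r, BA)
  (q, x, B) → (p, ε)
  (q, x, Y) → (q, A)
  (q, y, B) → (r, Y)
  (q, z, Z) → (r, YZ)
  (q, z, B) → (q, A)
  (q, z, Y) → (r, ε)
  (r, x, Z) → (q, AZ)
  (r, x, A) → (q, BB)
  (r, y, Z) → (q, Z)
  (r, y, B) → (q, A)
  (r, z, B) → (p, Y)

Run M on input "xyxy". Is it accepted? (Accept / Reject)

(p, xyxy, Z) ⊢ (p, yxy, AZ) ⊢ (q, xy, BZ) ⊢ (p, y, Z) ⊢ (q, ε, AZ)
All input consumed; state q ∈ F.

Accept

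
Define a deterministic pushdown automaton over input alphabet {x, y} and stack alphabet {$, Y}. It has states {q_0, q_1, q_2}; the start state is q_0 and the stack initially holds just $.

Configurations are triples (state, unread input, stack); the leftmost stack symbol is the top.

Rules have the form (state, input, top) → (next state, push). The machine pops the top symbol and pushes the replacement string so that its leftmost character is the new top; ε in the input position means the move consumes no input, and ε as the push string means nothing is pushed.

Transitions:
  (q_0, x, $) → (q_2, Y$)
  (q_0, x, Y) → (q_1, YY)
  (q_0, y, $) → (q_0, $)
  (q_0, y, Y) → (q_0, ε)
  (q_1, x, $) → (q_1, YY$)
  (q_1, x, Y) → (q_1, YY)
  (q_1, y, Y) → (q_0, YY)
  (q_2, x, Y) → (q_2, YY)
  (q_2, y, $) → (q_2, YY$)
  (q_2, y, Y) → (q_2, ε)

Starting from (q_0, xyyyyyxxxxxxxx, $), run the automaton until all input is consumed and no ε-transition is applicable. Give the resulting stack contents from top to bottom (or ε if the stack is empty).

(q_0, xyyyyyxxxxxxxx, $)
  read x, top $: go to q_2, push Y$ → (q_2, yyyyyxxxxxxxx, Y$)
  read y, top Y: go to q_2, push ε → (q_2, yyyyxxxxxxxx, $)
  read y, top $: go to q_2, push YY$ → (q_2, yyyxxxxxxxx, YY$)
  read y, top Y: go to q_2, push ε → (q_2, yyxxxxxxxx, Y$)
  read y, top Y: go to q_2, push ε → (q_2, yxxxxxxxx, $)
  read y, top $: go to q_2, push YY$ → (q_2, xxxxxxxx, YY$)
  read x, top Y: go to q_2, push YY → (q_2, xxxxxxx, YYY$)
  read x, top Y: go to q_2, push YY → (q_2, xxxxxx, YYYY$)
  read x, top Y: go to q_2, push YY → (q_2, xxxxx, YYYYY$)
  read x, top Y: go to q_2, push YY → (q_2, xxxx, YYYYYY$)
  read x, top Y: go to q_2, push YY → (q_2, xxx, YYYYYYY$)
  read x, top Y: go to q_2, push YY → (q_2, xx, YYYYYYYY$)
  read x, top Y: go to q_2, push YY → (q_2, x, YYYYYYYYY$)
  read x, top Y: go to q_2, push YY → (q_2, ε, YYYYYYYYYY$)
All input consumed in state q_2 with stack YYYYYYYYYY$.

YYYYYYYYYY$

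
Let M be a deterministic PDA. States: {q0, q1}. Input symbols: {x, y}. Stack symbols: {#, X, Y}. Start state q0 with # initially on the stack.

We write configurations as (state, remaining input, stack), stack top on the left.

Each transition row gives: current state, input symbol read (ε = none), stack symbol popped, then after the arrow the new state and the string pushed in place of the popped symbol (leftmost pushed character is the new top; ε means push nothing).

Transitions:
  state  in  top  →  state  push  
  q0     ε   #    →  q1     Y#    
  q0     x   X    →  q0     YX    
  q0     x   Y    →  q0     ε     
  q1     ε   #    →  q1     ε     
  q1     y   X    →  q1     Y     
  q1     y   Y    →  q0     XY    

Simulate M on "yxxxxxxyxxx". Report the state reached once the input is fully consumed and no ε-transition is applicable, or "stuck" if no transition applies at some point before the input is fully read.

stuck

(q0, yxxxxxxyxxx, #)
  ε-move, top #: go to q1, push Y# → (q1, yxxxxxxyxxx, Y#)
  read y, top Y: go to q0, push XY → (q0, xxxxxxyxxx, XY#)
  read x, top X: go to q0, push YX → (q0, xxxxxyxxx, YXY#)
  read x, top Y: go to q0, push ε → (q0, xxxxyxxx, XY#)
  read x, top X: go to q0, push YX → (q0, xxxyxxx, YXY#)
  read x, top Y: go to q0, push ε → (q0, xxyxxx, XY#)
  read x, top X: go to q0, push YX → (q0, xyxxx, YXY#)
  read x, top Y: go to q0, push ε → (q0, yxxx, XY#)
No transition for (q0, y, top X); M blocks with input yxxx remaining.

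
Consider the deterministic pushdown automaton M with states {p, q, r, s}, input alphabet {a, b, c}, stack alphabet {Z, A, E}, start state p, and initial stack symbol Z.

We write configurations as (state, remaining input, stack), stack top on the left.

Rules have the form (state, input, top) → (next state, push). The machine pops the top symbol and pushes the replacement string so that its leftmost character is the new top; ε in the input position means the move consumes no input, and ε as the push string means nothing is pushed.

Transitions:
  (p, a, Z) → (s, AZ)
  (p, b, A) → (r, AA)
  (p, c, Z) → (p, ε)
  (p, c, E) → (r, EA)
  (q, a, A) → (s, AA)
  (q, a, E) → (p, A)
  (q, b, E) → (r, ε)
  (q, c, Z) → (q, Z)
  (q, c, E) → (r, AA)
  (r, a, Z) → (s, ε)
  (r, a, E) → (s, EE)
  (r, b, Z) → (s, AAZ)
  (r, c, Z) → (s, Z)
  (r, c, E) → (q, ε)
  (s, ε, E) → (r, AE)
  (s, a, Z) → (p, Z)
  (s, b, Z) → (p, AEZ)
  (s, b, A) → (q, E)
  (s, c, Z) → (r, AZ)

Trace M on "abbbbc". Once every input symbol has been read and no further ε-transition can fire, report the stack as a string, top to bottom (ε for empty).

(p, abbbbc, Z)
  read a, top Z: go to s, push AZ → (s, bbbbc, AZ)
  read b, top A: go to q, push E → (q, bbbc, EZ)
  read b, top E: go to r, push ε → (r, bbc, Z)
  read b, top Z: go to s, push AAZ → (s, bc, AAZ)
  read b, top A: go to q, push E → (q, c, EAZ)
  read c, top E: go to r, push AA → (r, ε, AAAZ)
All input consumed in state r with stack AAAZ.

AAAZ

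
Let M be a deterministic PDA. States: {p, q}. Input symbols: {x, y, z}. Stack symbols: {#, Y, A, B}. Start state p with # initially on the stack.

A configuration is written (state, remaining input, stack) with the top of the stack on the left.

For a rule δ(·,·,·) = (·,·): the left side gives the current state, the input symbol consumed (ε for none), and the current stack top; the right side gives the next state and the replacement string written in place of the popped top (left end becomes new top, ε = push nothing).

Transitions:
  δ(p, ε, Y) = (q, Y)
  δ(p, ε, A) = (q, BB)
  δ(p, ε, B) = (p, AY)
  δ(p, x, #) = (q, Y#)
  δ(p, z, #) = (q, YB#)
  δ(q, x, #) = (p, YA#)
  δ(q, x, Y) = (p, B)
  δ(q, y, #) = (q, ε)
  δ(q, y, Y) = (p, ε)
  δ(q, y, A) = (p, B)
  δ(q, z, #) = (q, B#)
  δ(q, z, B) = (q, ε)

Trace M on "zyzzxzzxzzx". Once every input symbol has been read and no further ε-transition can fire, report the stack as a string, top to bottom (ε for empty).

BBY#

(p, zyzzxzzxzzx, #)
  read z, top #: go to q, push YB# → (q, yzzxzzxzzx, YB#)
  read y, top Y: go to p, push ε → (p, zzxzzxzzx, B#)
  ε-move, top B: go to p, push AY → (p, zzxzzxzzx, AY#)
  ε-move, top A: go to q, push BB → (q, zzxzzxzzx, BBY#)
  read z, top B: go to q, push ε → (q, zxzzxzzx, BY#)
  read z, top B: go to q, push ε → (q, xzzxzzx, Y#)
  read x, top Y: go to p, push B → (p, zzxzzx, B#)
  ε-move, top B: go to p, push AY → (p, zzxzzx, AY#)
  ε-move, top A: go to q, push BB → (q, zzxzzx, BBY#)
  read z, top B: go to q, push ε → (q, zxzzx, BY#)
  read z, top B: go to q, push ε → (q, xzzx, Y#)
  read x, top Y: go to p, push B → (p, zzx, B#)
  ε-move, top B: go to p, push AY → (p, zzx, AY#)
  ε-move, top A: go to q, push BB → (q, zzx, BBY#)
  read z, top B: go to q, push ε → (q, zx, BY#)
  read z, top B: go to q, push ε → (q, x, Y#)
  read x, top Y: go to p, push B → (p, ε, B#)
  ε-move, top B: go to p, push AY → (p, ε, AY#)
  ε-move, top A: go to q, push BB → (q, ε, BBY#)
All input consumed in state q with stack BBY#.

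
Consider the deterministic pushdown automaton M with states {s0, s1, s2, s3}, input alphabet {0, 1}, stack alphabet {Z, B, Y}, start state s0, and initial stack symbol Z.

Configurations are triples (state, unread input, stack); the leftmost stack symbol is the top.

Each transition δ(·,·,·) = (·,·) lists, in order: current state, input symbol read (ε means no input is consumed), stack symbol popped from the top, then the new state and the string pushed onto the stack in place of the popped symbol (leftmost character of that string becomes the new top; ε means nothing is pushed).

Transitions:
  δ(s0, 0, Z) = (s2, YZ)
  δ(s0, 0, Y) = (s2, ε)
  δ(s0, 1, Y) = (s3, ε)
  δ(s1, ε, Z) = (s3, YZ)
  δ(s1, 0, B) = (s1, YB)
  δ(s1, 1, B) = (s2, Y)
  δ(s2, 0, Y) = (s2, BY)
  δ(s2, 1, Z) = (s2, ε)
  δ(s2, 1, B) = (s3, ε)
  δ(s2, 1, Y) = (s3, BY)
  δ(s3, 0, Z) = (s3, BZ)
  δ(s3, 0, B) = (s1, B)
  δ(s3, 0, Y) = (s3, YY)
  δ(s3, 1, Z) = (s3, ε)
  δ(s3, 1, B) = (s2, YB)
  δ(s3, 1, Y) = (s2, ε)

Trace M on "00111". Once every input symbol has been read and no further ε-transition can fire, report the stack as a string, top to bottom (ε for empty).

(s0, 00111, Z)
  read 0, top Z: go to s2, push YZ → (s2, 0111, YZ)
  read 0, top Y: go to s2, push BY → (s2, 111, BYZ)
  read 1, top B: go to s3, push ε → (s3, 11, YZ)
  read 1, top Y: go to s2, push ε → (s2, 1, Z)
  read 1, top Z: go to s2, push ε → (s2, ε, ε)
All input consumed in state s2 with stack ε.

ε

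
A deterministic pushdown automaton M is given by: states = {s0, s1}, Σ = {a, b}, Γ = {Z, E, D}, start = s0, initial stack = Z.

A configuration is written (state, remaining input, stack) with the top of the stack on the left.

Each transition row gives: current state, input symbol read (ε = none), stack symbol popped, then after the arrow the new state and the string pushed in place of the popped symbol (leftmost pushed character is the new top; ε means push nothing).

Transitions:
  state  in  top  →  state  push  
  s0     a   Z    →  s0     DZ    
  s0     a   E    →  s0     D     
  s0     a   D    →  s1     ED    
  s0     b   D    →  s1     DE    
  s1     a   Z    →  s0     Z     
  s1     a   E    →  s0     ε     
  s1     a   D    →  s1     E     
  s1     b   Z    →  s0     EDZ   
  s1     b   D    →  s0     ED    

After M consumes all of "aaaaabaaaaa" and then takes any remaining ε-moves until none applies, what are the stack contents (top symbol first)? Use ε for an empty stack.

(s0, aaaaabaaaaa, Z) ⊢ (s0, aaaabaaaaa, DZ) ⊢ (s1, aaabaaaaa, EDZ) ⊢ (s0, aabaaaaa, DZ) ⊢ (s1, abaaaaa, EDZ) ⊢ (s0, baaaaa, DZ) ⊢ (s1, aaaaa, DEZ) ⊢ (s1, aaaa, EEZ) ⊢ (s0, aaa, EZ) ⊢ (s0, aa, DZ) ⊢ (s1, a, EDZ) ⊢ (s0, ε, DZ)
All input consumed in state s0 with stack DZ.

DZ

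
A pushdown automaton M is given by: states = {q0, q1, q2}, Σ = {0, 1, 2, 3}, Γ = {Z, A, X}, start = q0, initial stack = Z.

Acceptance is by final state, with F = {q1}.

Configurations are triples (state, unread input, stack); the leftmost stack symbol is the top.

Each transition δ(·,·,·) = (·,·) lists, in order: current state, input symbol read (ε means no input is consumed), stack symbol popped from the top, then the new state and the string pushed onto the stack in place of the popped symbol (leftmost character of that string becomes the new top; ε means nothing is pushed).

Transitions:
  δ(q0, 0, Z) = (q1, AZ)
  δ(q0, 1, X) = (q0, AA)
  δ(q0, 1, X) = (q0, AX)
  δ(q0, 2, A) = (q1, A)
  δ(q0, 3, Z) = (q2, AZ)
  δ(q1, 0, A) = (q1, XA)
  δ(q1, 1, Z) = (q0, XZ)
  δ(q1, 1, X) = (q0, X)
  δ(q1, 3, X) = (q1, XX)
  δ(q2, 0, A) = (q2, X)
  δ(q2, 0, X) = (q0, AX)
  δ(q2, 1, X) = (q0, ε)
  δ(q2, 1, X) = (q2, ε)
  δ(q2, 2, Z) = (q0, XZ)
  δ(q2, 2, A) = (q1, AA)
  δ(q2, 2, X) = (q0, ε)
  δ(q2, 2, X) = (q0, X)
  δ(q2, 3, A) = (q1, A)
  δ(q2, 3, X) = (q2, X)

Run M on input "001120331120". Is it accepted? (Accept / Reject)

One accepting computation: (q0, 001120331120, Z) ⊢ (q1, 01120331120, AZ) ⊢ (q1, 1120331120, XAZ) ⊢ (q0, 120331120, XAZ) ⊢ (q0, 20331120, AAAZ) ⊢ (q1, 0331120, AAAZ) ⊢ (q1, 331120, XAAAZ) ⊢ (q1, 31120, XXAAAZ) ⊢ (q1, 1120, XXXAAAZ) ⊢ (q0, 120, XXXAAAZ) ⊢ (q0, 20, AAXXAAAZ) ⊢ (q1, 0, AAXXAAAZ) ⊢ (q1, ε, XAAXXAAAZ)
All input consumed and state q1 ∈ F.

Accept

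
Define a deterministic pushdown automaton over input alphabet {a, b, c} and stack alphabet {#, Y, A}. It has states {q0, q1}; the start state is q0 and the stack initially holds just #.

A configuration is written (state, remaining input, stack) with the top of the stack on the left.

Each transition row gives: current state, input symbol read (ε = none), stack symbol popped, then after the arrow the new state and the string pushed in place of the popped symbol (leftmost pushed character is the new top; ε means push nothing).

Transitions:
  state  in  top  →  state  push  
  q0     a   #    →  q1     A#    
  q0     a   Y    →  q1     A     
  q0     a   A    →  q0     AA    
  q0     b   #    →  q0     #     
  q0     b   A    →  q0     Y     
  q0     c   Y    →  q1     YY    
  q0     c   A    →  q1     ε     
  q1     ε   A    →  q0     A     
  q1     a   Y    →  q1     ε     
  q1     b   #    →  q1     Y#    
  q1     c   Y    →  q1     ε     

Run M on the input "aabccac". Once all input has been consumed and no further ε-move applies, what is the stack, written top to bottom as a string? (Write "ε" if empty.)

(q0, aabccac, #)
  read a, top #: go to q1, push A# → (q1, abccac, A#)
  ε-move, top A: go to q0, push A → (q0, abccac, A#)
  read a, top A: go to q0, push AA → (q0, bccac, AA#)
  read b, top A: go to q0, push Y → (q0, ccac, YA#)
  read c, top Y: go to q1, push YY → (q1, cac, YYA#)
  read c, top Y: go to q1, push ε → (q1, ac, YA#)
  read a, top Y: go to q1, push ε → (q1, c, A#)
  ε-move, top A: go to q0, push A → (q0, c, A#)
  read c, top A: go to q1, push ε → (q1, ε, #)
All input consumed in state q1 with stack #.

#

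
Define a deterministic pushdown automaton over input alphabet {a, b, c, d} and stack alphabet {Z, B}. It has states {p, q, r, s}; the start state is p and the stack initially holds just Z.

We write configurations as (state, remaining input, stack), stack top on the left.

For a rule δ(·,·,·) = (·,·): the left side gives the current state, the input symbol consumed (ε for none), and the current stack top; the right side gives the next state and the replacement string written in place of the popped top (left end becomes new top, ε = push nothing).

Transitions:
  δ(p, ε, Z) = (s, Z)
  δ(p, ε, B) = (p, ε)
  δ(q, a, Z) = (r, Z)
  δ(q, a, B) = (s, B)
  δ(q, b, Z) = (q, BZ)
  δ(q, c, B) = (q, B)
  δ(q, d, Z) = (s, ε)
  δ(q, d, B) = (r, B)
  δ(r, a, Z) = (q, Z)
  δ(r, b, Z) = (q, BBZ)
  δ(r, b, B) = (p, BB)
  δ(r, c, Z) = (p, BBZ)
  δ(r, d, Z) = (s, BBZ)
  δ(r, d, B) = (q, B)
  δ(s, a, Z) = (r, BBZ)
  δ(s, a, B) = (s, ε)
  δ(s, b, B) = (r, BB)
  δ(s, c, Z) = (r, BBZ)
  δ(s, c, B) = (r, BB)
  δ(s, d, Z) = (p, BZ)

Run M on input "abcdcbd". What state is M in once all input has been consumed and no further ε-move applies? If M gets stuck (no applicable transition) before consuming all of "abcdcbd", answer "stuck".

stuck

(p, abcdcbd, Z)
  ε-move, top Z: go to s, push Z → (s, abcdcbd, Z)
  read a, top Z: go to r, push BBZ → (r, bcdcbd, BBZ)
  read b, top B: go to p, push BB → (p, cdcbd, BBBZ)
  ε-move, top B: go to p, push ε → (p, cdcbd, BBZ)
  ε-move, top B: go to p, push ε → (p, cdcbd, BZ)
  ε-move, top B: go to p, push ε → (p, cdcbd, Z)
  ε-move, top Z: go to s, push Z → (s, cdcbd, Z)
  read c, top Z: go to r, push BBZ → (r, dcbd, BBZ)
  read d, top B: go to q, push B → (q, cbd, BBZ)
  read c, top B: go to q, push B → (q, bd, BBZ)
No transition for (q, b, top B); M blocks with input bd remaining.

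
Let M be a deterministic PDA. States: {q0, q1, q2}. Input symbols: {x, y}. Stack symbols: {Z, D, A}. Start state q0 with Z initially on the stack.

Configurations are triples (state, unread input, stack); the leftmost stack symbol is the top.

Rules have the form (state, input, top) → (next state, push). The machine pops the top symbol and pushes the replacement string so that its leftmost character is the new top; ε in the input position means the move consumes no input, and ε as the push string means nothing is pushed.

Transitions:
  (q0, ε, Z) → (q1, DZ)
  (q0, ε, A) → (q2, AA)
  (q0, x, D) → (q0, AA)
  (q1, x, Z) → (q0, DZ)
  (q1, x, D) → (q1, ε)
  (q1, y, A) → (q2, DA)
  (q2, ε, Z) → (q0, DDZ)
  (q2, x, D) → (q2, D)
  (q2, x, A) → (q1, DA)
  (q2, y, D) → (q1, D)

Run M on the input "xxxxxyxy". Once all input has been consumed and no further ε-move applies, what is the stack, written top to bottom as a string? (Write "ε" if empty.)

(q0, xxxxxyxy, Z) ⊢ (q1, xxxxxyxy, DZ) ⊢ (q1, xxxxyxy, Z) ⊢ (q0, xxxyxy, DZ) ⊢ (q0, xxyxy, AAZ) ⊢ (q2, xxyxy, AAAZ) ⊢ (q1, xyxy, DAAAZ) ⊢ (q1, yxy, AAAZ) ⊢ (q2, xy, DAAAZ) ⊢ (q2, y, DAAAZ) ⊢ (q1, ε, DAAAZ)
All input consumed in state q1 with stack DAAAZ.

DAAAZ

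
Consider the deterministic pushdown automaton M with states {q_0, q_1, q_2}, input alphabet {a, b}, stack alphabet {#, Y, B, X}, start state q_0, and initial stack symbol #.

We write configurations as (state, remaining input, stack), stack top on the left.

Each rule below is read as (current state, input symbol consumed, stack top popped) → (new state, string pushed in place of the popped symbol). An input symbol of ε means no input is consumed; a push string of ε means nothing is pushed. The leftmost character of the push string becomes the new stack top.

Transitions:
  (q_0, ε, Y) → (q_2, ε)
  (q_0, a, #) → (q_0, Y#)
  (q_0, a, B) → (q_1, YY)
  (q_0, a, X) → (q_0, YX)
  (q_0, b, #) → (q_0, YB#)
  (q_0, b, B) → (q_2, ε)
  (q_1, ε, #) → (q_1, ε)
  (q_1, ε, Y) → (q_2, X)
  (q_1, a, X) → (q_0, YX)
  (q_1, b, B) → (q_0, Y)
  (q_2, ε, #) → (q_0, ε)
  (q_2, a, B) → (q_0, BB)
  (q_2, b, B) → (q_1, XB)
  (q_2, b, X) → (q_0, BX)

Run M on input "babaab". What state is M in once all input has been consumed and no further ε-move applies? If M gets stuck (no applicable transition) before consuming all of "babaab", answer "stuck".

(q_0, babaab, #)
  read b, top #: go to q_0, push YB# → (q_0, abaab, YB#)
  ε-move, top Y: go to q_2, push ε → (q_2, abaab, B#)
  read a, top B: go to q_0, push BB → (q_0, baab, BB#)
  read b, top B: go to q_2, push ε → (q_2, aab, B#)
  read a, top B: go to q_0, push BB → (q_0, ab, BB#)
  read a, top B: go to q_1, push YY → (q_1, b, YYB#)
  ε-move, top Y: go to q_2, push X → (q_2, b, XYB#)
  read b, top X: go to q_0, push BX → (q_0, ε, BXYB#)
All input consumed; M is in state q_0.

q_0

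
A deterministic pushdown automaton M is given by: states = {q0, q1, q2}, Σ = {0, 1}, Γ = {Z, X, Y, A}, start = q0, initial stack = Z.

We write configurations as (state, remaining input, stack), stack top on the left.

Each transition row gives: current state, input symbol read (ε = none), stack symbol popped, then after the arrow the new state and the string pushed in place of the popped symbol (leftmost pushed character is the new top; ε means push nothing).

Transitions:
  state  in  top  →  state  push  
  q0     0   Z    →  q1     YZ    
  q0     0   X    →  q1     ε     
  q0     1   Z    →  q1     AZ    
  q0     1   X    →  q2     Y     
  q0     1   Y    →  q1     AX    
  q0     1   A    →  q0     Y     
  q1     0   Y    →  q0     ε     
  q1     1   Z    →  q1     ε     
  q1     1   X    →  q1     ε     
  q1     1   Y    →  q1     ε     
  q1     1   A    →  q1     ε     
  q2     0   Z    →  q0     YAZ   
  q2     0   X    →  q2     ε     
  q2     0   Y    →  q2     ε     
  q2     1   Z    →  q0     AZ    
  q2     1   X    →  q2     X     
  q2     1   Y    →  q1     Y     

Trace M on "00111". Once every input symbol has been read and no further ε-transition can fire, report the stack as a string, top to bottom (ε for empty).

(q0, 00111, Z)
  read 0, top Z: go to q1, push YZ → (q1, 0111, YZ)
  read 0, top Y: go to q0, push ε → (q0, 111, Z)
  read 1, top Z: go to q1, push AZ → (q1, 11, AZ)
  read 1, top A: go to q1, push ε → (q1, 1, Z)
  read 1, top Z: go to q1, push ε → (q1, ε, ε)
All input consumed in state q1 with stack ε.

ε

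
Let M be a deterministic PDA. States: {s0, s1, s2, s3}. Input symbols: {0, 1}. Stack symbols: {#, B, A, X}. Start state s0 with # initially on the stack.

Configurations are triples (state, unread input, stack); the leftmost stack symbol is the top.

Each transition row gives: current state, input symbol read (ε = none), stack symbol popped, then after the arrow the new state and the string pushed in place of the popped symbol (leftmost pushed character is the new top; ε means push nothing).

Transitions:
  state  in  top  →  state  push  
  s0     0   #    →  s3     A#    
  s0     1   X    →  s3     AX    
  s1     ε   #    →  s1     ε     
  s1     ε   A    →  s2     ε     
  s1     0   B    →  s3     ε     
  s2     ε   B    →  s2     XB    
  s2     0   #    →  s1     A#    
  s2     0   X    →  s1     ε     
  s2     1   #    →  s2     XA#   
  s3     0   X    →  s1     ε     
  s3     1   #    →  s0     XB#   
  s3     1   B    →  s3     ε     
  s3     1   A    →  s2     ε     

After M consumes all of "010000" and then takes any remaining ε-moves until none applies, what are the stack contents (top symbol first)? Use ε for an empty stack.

#

(s0, 010000, #)
  read 0, top #: go to s3, push A# → (s3, 10000, A#)
  read 1, top A: go to s2, push ε → (s2, 0000, #)
  read 0, top #: go to s1, push A# → (s1, 000, A#)
  ε-move, top A: go to s2, push ε → (s2, 000, #)
  read 0, top #: go to s1, push A# → (s1, 00, A#)
  ε-move, top A: go to s2, push ε → (s2, 00, #)
  read 0, top #: go to s1, push A# → (s1, 0, A#)
  ε-move, top A: go to s2, push ε → (s2, 0, #)
  read 0, top #: go to s1, push A# → (s1, ε, A#)
  ε-move, top A: go to s2, push ε → (s2, ε, #)
All input consumed in state s2 with stack #.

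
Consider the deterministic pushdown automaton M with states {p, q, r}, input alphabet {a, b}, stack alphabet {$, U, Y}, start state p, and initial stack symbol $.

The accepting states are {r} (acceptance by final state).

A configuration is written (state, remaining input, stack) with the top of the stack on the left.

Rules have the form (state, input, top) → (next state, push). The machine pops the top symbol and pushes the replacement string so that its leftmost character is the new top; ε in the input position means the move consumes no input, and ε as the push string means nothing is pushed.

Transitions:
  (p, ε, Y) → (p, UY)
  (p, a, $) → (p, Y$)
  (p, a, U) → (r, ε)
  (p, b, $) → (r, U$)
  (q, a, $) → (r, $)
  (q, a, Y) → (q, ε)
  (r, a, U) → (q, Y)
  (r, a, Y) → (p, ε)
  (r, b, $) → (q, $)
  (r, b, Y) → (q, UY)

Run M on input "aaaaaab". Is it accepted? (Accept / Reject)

Accept

(p, aaaaaab, $)
  read a, top $: go to p, push Y$ → (p, aaaaab, Y$)
  ε-move, top Y: go to p, push UY → (p, aaaaab, UY$)
  read a, top U: go to r, push ε → (r, aaaab, Y$)
  read a, top Y: go to p, push ε → (p, aaab, $)
  read a, top $: go to p, push Y$ → (p, aab, Y$)
  ε-move, top Y: go to p, push UY → (p, aab, UY$)
  read a, top U: go to r, push ε → (r, ab, Y$)
  read a, top Y: go to p, push ε → (p, b, $)
  read b, top $: go to r, push U$ → (r, ε, U$)
All input consumed; state r ∈ F.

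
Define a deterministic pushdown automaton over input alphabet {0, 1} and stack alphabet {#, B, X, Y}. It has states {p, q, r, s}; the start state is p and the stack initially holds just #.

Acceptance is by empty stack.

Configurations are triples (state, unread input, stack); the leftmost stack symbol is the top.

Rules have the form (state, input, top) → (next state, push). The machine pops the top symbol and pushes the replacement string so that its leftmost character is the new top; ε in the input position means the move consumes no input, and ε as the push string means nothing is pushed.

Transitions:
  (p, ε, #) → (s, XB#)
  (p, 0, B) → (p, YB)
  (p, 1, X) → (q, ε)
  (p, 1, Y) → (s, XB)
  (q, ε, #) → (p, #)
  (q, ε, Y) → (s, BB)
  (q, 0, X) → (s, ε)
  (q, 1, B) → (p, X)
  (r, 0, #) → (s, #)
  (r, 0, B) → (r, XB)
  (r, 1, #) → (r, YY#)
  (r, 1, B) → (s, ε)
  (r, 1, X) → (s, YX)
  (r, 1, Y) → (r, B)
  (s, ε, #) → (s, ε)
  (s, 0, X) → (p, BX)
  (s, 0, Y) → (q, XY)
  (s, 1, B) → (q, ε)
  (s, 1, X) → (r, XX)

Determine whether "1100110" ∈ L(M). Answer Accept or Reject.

Reject

(p, 1100110, #) ⊢ (s, 1100110, XB#) ⊢ (r, 100110, XXB#) ⊢ (s, 00110, YXXB#) ⊢ (q, 0110, XYXXB#) ⊢ (s, 110, YXXB#)
No transition applies at (s, 110, YXXB#); input not fully consumed.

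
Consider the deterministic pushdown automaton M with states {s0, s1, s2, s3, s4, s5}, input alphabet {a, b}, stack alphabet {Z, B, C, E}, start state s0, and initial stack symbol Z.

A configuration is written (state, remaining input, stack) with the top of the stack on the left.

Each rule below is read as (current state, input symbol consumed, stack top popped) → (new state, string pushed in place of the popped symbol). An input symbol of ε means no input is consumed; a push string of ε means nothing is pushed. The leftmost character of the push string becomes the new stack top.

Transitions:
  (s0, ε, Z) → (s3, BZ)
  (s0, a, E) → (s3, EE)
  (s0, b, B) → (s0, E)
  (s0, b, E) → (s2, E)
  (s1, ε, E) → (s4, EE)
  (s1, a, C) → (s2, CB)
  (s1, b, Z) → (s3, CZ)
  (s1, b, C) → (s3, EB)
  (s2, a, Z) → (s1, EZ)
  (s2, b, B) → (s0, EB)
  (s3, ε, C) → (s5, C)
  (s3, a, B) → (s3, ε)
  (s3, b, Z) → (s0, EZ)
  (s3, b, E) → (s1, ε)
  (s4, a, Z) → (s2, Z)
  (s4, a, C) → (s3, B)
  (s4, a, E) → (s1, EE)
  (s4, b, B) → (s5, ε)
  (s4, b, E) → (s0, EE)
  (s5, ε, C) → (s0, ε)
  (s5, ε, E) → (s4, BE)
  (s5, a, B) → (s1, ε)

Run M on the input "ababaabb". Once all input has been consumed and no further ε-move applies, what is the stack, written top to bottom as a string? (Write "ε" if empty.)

(s0, ababaabb, Z)
  ε-move, top Z: go to s3, push BZ → (s3, ababaabb, BZ)
  read a, top B: go to s3, push ε → (s3, babaabb, Z)
  read b, top Z: go to s0, push EZ → (s0, abaabb, EZ)
  read a, top E: go to s3, push EE → (s3, baabb, EEZ)
  read b, top E: go to s1, push ε → (s1, aabb, EZ)
  ε-move, top E: go to s4, push EE → (s4, aabb, EEZ)
  read a, top E: go to s1, push EE → (s1, abb, EEEZ)
  ε-move, top E: go to s4, push EE → (s4, abb, EEEEZ)
  read a, top E: go to s1, push EE → (s1, bb, EEEEEZ)
  ε-move, top E: go to s4, push EE → (s4, bb, EEEEEEZ)
  read b, top E: go to s0, push EE → (s0, b, EEEEEEEZ)
  read b, top E: go to s2, push E → (s2, ε, EEEEEEEZ)
All input consumed in state s2 with stack EEEEEEEZ.

EEEEEEEZ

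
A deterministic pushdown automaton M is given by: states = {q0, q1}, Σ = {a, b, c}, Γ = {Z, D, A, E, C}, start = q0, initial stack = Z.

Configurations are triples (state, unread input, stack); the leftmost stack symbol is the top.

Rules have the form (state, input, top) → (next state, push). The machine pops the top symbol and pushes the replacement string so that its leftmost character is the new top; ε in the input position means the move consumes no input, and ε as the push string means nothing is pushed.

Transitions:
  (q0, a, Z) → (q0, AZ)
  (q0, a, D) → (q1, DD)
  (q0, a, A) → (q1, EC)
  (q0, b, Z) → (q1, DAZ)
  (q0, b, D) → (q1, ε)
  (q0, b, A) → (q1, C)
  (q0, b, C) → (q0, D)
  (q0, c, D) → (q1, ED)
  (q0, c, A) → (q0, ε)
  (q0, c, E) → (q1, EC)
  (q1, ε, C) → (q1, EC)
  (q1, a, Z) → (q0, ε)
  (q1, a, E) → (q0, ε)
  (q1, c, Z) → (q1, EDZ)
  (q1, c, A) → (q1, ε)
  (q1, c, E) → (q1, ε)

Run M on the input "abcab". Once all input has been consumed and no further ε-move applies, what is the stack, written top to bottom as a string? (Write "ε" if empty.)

DZ

(q0, abcab, Z)
  read a, top Z: go to q0, push AZ → (q0, bcab, AZ)
  read b, top A: go to q1, push C → (q1, cab, CZ)
  ε-move, top C: go to q1, push EC → (q1, cab, ECZ)
  read c, top E: go to q1, push ε → (q1, ab, CZ)
  ε-move, top C: go to q1, push EC → (q1, ab, ECZ)
  read a, top E: go to q0, push ε → (q0, b, CZ)
  read b, top C: go to q0, push D → (q0, ε, DZ)
All input consumed in state q0 with stack DZ.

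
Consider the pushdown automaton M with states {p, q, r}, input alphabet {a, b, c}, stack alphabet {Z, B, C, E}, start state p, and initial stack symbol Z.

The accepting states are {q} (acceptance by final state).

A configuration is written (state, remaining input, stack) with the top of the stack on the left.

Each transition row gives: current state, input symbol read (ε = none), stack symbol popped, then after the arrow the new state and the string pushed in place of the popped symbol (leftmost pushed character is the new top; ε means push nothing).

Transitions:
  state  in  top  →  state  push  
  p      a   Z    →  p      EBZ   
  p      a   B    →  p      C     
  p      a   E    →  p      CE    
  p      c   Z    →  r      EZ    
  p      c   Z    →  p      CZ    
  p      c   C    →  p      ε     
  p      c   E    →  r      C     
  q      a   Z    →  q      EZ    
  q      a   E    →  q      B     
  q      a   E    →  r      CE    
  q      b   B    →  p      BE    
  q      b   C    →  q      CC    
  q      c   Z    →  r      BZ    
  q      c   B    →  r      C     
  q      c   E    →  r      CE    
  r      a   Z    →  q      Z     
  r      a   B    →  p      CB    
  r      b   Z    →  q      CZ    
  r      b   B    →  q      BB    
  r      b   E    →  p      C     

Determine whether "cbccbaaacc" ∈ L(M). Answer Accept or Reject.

No computation consumes all input and reaches a final state.

Reject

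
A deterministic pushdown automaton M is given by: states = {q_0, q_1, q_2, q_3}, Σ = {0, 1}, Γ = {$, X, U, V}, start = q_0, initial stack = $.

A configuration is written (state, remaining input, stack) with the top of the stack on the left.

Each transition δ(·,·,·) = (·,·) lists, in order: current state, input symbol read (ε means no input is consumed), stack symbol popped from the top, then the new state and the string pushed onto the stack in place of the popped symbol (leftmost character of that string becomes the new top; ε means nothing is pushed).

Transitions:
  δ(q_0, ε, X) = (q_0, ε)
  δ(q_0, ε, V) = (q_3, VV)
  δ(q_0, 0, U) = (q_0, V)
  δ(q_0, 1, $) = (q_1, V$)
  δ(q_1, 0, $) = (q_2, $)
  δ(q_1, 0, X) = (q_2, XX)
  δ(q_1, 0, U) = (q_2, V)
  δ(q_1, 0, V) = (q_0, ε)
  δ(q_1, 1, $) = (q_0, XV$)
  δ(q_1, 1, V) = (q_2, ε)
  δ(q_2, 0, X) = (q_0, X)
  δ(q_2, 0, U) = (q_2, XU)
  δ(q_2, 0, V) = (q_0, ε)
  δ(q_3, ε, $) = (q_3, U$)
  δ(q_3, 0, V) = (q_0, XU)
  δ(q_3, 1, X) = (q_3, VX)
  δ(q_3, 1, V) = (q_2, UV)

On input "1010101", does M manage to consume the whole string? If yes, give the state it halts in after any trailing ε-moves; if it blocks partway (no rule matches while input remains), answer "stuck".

q_1

(q_0, 1010101, $) ⊢ (q_1, 010101, V$) ⊢ (q_0, 10101, $) ⊢ (q_1, 0101, V$) ⊢ (q_0, 101, $) ⊢ (q_1, 01, V$) ⊢ (q_0, 1, $) ⊢ (q_1, ε, V$)
All input consumed; M is in state q_1.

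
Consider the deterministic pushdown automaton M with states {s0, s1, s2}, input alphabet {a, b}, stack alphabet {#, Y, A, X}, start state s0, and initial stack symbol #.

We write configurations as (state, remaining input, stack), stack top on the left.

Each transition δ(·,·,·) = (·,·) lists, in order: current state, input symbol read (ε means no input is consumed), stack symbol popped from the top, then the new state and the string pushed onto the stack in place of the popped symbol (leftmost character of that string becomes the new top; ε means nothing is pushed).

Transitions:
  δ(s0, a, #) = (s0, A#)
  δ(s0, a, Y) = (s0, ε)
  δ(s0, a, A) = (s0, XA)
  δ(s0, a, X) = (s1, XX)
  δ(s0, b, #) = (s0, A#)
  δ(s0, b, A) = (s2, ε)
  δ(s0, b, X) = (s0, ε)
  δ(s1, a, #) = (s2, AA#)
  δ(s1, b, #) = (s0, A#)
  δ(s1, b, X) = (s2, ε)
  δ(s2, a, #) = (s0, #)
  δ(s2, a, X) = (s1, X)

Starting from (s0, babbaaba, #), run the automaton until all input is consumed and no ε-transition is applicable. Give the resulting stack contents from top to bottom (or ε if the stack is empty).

(s0, babbaaba, #) ⊢ (s0, abbaaba, A#) ⊢ (s0, bbaaba, XA#) ⊢ (s0, baaba, A#) ⊢ (s2, aaba, #) ⊢ (s0, aba, #) ⊢ (s0, ba, A#) ⊢ (s2, a, #) ⊢ (s0, ε, #)
All input consumed in state s0 with stack #.

#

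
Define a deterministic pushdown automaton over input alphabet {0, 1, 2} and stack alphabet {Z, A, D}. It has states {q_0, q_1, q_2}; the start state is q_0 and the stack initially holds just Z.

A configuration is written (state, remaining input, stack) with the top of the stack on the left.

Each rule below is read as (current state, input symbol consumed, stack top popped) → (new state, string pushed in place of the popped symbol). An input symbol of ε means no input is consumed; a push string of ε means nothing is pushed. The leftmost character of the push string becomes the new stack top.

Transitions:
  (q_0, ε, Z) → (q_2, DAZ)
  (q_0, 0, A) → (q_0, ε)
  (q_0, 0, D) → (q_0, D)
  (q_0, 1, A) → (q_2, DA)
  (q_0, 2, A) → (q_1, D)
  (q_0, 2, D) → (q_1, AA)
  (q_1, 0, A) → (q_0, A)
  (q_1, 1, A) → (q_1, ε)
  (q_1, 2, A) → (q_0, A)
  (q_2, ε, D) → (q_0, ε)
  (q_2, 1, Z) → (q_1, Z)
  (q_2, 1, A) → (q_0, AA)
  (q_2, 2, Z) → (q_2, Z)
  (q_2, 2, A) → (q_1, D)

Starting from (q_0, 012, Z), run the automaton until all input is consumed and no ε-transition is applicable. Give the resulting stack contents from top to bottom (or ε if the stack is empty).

DZ

(q_0, 012, Z)
  ε-move, top Z: go to q_2, push DAZ → (q_2, 012, DAZ)
  ε-move, top D: go to q_0, push ε → (q_0, 012, AZ)
  read 0, top A: go to q_0, push ε → (q_0, 12, Z)
  ε-move, top Z: go to q_2, push DAZ → (q_2, 12, DAZ)
  ε-move, top D: go to q_0, push ε → (q_0, 12, AZ)
  read 1, top A: go to q_2, push DA → (q_2, 2, DAZ)
  ε-move, top D: go to q_0, push ε → (q_0, 2, AZ)
  read 2, top A: go to q_1, push D → (q_1, ε, DZ)
All input consumed in state q_1 with stack DZ.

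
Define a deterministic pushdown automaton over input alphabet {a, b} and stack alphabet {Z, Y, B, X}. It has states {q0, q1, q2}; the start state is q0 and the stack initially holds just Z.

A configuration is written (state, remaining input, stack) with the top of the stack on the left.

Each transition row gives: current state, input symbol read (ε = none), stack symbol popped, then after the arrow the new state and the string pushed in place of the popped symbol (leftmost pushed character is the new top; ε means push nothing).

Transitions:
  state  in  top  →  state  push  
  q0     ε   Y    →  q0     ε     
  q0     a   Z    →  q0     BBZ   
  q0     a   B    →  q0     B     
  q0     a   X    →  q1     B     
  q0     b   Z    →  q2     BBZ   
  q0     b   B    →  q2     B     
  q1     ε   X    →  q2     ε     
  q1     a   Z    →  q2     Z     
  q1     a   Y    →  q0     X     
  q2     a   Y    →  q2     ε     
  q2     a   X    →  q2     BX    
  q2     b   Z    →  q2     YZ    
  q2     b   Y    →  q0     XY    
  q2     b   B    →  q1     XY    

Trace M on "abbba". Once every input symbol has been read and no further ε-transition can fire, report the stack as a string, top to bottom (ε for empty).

(q0, abbba, Z)
  read a, top Z: go to q0, push BBZ → (q0, bbba, BBZ)
  read b, top B: go to q2, push B → (q2, bba, BBZ)
  read b, top B: go to q1, push XY → (q1, ba, XYBZ)
  ε-move, top X: go to q2, push ε → (q2, ba, YBZ)
  read b, top Y: go to q0, push XY → (q0, a, XYBZ)
  read a, top X: go to q1, push B → (q1, ε, BYBZ)
All input consumed in state q1 with stack BYBZ.

BYBZ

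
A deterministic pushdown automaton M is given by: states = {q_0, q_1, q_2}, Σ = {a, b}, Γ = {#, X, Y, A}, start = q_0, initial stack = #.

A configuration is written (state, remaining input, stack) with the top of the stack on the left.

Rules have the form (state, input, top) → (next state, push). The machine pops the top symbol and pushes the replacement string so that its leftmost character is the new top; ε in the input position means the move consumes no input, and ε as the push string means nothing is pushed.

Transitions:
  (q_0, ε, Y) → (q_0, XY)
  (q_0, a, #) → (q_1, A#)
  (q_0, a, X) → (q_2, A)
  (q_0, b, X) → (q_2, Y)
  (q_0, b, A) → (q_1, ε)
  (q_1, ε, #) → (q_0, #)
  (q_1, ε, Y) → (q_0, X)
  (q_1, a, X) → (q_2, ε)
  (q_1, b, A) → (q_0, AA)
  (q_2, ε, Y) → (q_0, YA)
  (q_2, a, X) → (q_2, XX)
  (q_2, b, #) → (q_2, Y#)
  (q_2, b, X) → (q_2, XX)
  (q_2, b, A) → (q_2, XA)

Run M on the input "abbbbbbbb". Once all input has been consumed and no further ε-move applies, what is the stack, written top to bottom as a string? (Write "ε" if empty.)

(q_0, abbbbbbbb, #)
  read a, top #: go to q_1, push A# → (q_1, bbbbbbbb, A#)
  read b, top A: go to q_0, push AA → (q_0, bbbbbbb, AA#)
  read b, top A: go to q_1, push ε → (q_1, bbbbbb, A#)
  read b, top A: go to q_0, push AA → (q_0, bbbbb, AA#)
  read b, top A: go to q_1, push ε → (q_1, bbbb, A#)
  read b, top A: go to q_0, push AA → (q_0, bbb, AA#)
  read b, top A: go to q_1, push ε → (q_1, bb, A#)
  read b, top A: go to q_0, push AA → (q_0, b, AA#)
  read b, top A: go to q_1, push ε → (q_1, ε, A#)
All input consumed in state q_1 with stack A#.

A#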